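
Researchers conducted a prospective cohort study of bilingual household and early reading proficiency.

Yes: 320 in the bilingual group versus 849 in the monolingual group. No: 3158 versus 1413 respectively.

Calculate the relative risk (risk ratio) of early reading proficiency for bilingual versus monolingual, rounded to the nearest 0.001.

0.245

From the description: a = 320, b = 3158, c = 849, d = 1413.
Risk in exposed = 320/3478 = 0.09201; risk in unexposed = 849/2262 = 0.37533.
RR = 0.09201 / 0.37533 = 0.24513
The risk is 75% lower among the exposed than among the unexposed.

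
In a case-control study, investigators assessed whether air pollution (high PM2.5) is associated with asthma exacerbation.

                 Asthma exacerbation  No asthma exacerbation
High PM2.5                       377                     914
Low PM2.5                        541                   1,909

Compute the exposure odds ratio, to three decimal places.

1.455

Cells: a = 377, b = 914, c = 541, d = 1909.
OR = (a·d)/(b·c) = (377 × 1909) / (914 × 541) = 719693 / 494474 = 1.45547
The odds of asthma exacerbation are about 1.46 times as high in the high pm2.5 group.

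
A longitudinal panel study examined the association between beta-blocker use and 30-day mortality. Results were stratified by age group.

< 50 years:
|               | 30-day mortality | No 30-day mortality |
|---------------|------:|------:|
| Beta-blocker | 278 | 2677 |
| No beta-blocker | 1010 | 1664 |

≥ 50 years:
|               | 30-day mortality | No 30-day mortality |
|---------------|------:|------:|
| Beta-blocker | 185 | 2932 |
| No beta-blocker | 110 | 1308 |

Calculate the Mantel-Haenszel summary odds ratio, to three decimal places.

0.246

OR_MH = Σ(aᵢdᵢ/nᵢ) / Σ(bᵢcᵢ/nᵢ), where nᵢ is the stratum total.
Stratum 1 (< 50 years): n = 5629; a·d/n = 278·1664/5629 = 82.1801; b·c/n = 2677·1010/5629 = 480.3287
Stratum 2 (≥ 50 years): n = 4535; a·d/n = 185·1308/4535 = 53.3583; b·c/n = 2932·110/4535 = 71.1180
OR_MH = (82.1801 + 53.3583) / (480.3287 + 71.1180) = 135.5385 / 551.4466 = 0.24579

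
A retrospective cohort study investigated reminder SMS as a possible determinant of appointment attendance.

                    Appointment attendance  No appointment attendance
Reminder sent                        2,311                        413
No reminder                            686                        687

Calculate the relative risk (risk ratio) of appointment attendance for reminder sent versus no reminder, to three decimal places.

Cells: a = 2311, b = 413, c = 686, d = 687.
Risk in exposed = 2311/2724 = 0.84838; risk in unexposed = 686/1373 = 0.49964.
RR = 0.84838 / 0.49964 = 1.69801
The risk among the exposed is 1.70 times that among the unexposed.

1.698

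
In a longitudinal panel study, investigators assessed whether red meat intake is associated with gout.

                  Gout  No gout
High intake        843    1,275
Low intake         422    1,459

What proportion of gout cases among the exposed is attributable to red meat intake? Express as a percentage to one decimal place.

Cells: a = 843, b = 1275, c = 422, d = 1459.
Risk in exposed = 843/2118 = 0.39802; risk in unexposed = 422/1881 = 0.22435.
RR = 0.39802/0.22435 = 1.77410
AR% = (RR − 1)/RR × 100 = (1.77410 − 1)/1.77410 × 100 = 43.6334%

43.6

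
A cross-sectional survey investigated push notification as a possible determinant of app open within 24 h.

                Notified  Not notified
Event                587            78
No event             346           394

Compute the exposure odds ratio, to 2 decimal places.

8.57

Reading the table with exposure as columns: a = 587 (Notified, case), b = 346 (Notified, non-case), c = 78 (Not notified, case), d = 394.
OR = (a·d)/(b·c) = (587 × 394) / (346 × 78) = 231278 / 26988 = 8.56966
The odds of app open within 24 h are about 8.57 times as high in the notified group.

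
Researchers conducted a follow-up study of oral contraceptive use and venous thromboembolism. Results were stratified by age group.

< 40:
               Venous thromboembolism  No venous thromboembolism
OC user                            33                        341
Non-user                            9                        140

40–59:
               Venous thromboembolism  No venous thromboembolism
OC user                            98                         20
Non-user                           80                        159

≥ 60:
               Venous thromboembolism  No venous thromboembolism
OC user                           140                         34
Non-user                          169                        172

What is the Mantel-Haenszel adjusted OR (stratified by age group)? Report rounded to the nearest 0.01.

OR_MH = Σ(aᵢdᵢ/nᵢ) / Σ(bᵢcᵢ/nᵢ), where nᵢ is the stratum total.
Stratum 1 (< 40): n = 523; a·d/n = 33·140/523 = 8.8337; b·c/n = 341·9/523 = 5.8681
Stratum 2 (40–59): n = 357; a·d/n = 98·159/357 = 43.6471; b·c/n = 20·80/357 = 4.4818
Stratum 3 (≥ 60): n = 515; a·d/n = 140·172/515 = 46.7573; b·c/n = 34·169/515 = 11.1573
OR_MH = (8.8337 + 43.6471 + 46.7573) / (5.8681 + 4.4818 + 11.1573) = 99.2380 / 21.5071 = 4.61419

4.61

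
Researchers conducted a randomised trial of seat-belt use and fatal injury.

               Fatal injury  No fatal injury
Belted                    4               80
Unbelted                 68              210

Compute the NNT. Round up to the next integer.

6

Risk in treated group = 4/84 = 0.04762; risk in control = 68/278 = 0.24460.
Absolute risk reduction = 0.24460 − 0.04762 = 0.19699
NNT = 1 / ARR = 1 / 0.19699 = 5.077 → round up → 6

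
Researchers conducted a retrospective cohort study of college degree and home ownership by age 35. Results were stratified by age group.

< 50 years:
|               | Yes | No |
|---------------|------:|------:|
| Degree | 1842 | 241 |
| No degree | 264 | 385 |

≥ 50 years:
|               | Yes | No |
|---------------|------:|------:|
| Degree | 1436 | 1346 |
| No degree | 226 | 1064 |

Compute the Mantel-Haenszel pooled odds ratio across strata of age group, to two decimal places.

OR_MH = Σ(aᵢdᵢ/nᵢ) / Σ(bᵢcᵢ/nᵢ), where nᵢ is the stratum total.
Stratum 1 (< 50 years): n = 2732; a·d/n = 1842·385/2732 = 259.5791; b·c/n = 241·264/2732 = 23.2884
Stratum 2 (≥ 50 years): n = 4072; a·d/n = 1436·1064/4072 = 375.2220; b·c/n = 1346·226/4072 = 74.7043
OR_MH = (259.5791 + 375.2220) / (23.2884 + 74.7043) = 634.8011 / 97.9928 = 6.47804

6.48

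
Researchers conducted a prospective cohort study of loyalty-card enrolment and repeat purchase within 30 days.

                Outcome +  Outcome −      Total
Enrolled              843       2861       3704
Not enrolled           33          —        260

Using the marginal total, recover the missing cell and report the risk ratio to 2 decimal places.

1.79

The missing cell is in the unexposed row: 260 − 33 = 227.
So a = 843, b = 2861, c = 33, d = 227.
RR = [a/(a+b)] / [c/(c+d)] = (843/3704) / (33/260) = 0.22759/0.12692 = 1.79315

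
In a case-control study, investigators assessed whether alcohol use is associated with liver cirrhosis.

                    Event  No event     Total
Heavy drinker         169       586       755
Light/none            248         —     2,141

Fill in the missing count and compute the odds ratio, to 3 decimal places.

The missing cell is in the unexposed row: 2141 − 248 = 1893.
So a = 169, b = 586, c = 248, d = 1893.
OR = (a·d)/(b·c) = (169 × 1893) / (586 × 248) = 319917 / 145328 = 2.20134

2.201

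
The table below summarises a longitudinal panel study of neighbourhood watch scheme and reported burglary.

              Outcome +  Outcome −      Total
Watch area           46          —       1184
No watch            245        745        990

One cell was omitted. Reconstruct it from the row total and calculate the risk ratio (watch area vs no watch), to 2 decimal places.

The missing cell is in the exposed row: 1184 − 46 = 1138.
So a = 46, b = 1138, c = 245, d = 745.
RR = [a/(a+b)] / [c/(c+d)] = (46/1184) / (245/990) = 0.03885/0.24747 = 0.15699

0.16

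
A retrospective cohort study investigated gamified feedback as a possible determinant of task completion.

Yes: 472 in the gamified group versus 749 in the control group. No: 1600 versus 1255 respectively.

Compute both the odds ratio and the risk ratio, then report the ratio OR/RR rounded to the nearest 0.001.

0.811

From the description: a = 472, b = 1600, c = 749, d = 1255.
OR = (472·1255)/(1600·749) = 592360/1198400 = 0.49429
Risk in exposed = 472/2072 = 0.22780; risk in unexposed = 749/2004 = 0.37375; RR = 0.60949
OR/RR = 0.49429 / 0.60949 = 0.81099
The outcome is not rare, so the OR lies further from 1 than the RR.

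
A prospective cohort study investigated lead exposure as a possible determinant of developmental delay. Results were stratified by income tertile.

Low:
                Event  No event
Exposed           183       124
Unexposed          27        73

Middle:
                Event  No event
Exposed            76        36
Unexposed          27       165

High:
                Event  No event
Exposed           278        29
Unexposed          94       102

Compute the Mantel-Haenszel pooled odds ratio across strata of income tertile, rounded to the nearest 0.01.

7.74

OR_MH = Σ(aᵢdᵢ/nᵢ) / Σ(bᵢcᵢ/nᵢ), where nᵢ is the stratum total.
Stratum 1 (Low): n = 407; a·d/n = 183·73/407 = 32.8231; b·c/n = 124·27/407 = 8.2260
Stratum 2 (Middle): n = 304; a·d/n = 76·165/304 = 41.2500; b·c/n = 36·27/304 = 3.1974
Stratum 3 (High): n = 503; a·d/n = 278·102/503 = 56.3738; b·c/n = 29·94/503 = 5.4195
OR_MH = (32.8231 + 41.2500 + 56.3738) / (8.2260 + 3.1974 + 5.4195) = 130.4469 / 16.8429 = 7.74492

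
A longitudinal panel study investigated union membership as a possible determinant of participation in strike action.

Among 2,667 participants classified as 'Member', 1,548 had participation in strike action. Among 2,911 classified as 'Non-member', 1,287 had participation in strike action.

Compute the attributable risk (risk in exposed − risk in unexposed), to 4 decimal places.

From the description: a = 1548, b = 1119, c = 1287, d = 1624.
Risk in exposed = 1548/2667 = 0.580427; risk in unexposed = 1287/2911 = 0.442116.
Risk difference = 0.580427 − 0.442116 = 0.138311

0.1383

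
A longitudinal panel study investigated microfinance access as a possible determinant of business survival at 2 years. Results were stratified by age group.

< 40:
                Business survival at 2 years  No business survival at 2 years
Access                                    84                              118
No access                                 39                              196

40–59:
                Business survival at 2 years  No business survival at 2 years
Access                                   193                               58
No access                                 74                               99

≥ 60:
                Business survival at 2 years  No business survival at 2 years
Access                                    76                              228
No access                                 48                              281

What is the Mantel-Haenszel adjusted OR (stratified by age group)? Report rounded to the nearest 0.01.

3.07

OR_MH = Σ(aᵢdᵢ/nᵢ) / Σ(bᵢcᵢ/nᵢ), where nᵢ is the stratum total.
Stratum 1 (< 40): n = 437; a·d/n = 84·196/437 = 37.6751; b·c/n = 118·39/437 = 10.5309
Stratum 2 (40–59): n = 424; a·d/n = 193·99/424 = 45.0637; b·c/n = 58·74/424 = 10.1226
Stratum 3 (≥ 60): n = 633; a·d/n = 76·281/633 = 33.7378; b·c/n = 228·48/633 = 17.2891
OR_MH = (37.6751 + 45.0637 + 33.7378) / (10.5309 + 10.1226 + 17.2891) = 116.4765 / 37.9426 = 3.06981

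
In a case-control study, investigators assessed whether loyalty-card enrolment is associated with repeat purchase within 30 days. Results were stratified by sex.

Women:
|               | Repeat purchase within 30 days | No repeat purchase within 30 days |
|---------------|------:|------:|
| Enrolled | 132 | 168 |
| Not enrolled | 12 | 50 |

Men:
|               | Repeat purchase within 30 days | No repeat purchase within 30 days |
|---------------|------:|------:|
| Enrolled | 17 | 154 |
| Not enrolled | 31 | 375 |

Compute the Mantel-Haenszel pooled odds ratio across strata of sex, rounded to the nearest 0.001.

2.115

OR_MH = Σ(aᵢdᵢ/nᵢ) / Σ(bᵢcᵢ/nᵢ), where nᵢ is the stratum total.
Stratum 1 (Women): n = 362; a·d/n = 132·50/362 = 18.2320; b·c/n = 168·12/362 = 5.5691
Stratum 2 (Men): n = 577; a·d/n = 17·375/577 = 11.0485; b·c/n = 154·31/577 = 8.2738
OR_MH = (18.2320 + 11.0485) / (5.5691 + 8.2738) = 29.2806 / 13.8429 = 2.11521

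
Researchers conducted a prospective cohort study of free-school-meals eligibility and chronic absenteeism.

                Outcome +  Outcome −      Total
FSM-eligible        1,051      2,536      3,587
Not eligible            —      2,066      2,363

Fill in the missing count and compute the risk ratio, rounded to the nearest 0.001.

2.331

The missing cell is in the unexposed row: 2363 − 2066 = 297.
So a = 1051, b = 2536, c = 297, d = 2066.
RR = [a/(a+b)] / [c/(c+d)] = (1051/3587) / (297/2363) = 0.29300/0.12569 = 2.33120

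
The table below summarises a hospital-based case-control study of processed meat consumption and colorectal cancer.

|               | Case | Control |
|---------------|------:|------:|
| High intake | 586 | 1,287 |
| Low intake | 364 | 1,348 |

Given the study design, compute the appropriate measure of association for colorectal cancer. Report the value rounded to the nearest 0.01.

Cells: a = 586, b = 1287, c = 364, d = 1348.
This is a hospital-based case-control study: participants were sampled on outcome status, so risks in the source population cannot be estimated directly — relative risk is not valid here. The odds ratio is the appropriate measure.
OR = (a·d)/(b·c) = (586 × 1348) / (1287 × 364) = 789928 / 468468 = 1.68619

1.69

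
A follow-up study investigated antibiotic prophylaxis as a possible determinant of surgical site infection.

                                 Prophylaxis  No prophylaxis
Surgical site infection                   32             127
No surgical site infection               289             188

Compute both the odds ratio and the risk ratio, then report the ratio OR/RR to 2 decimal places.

0.66

Reading the table with exposure as columns: a = 32 (Prophylaxis, case), b = 289 (Prophylaxis, non-case), c = 127 (No prophylaxis, case), d = 188.
OR = (32·188)/(289·127) = 6016/36703 = 0.16391
Risk in exposed = 32/321 = 0.09969; risk in unexposed = 127/315 = 0.40317; RR = 0.24726
OR/RR = 0.16391 / 0.24726 = 0.66291
The outcome is not rare, so the OR lies further from 1 than the RR.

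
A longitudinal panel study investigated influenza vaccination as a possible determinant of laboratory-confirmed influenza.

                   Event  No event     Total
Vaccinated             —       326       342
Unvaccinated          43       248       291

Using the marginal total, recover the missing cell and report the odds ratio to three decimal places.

The missing cell is in the exposed row: 342 − 326 = 16.
So a = 16, b = 326, c = 43, d = 248.
OR = (a·d)/(b·c) = (16 × 248) / (326 × 43) = 3968 / 14018 = 0.28306

0.283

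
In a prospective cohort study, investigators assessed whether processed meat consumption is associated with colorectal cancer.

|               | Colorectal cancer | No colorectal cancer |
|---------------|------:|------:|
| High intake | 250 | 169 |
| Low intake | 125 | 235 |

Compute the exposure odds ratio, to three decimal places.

Cells: a = 250, b = 169, c = 125, d = 235.
OR = (a·d)/(b·c) = (250 × 235) / (169 × 125) = 58750 / 21125 = 2.78107
The odds of colorectal cancer are about 2.78 times as high in the high intake group.

2.781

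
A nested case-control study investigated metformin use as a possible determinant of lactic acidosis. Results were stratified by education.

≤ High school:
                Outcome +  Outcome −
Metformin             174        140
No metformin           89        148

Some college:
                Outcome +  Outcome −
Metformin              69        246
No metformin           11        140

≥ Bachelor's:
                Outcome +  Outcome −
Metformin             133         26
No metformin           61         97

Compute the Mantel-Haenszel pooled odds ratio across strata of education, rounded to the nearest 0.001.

3.236

OR_MH = Σ(aᵢdᵢ/nᵢ) / Σ(bᵢcᵢ/nᵢ), where nᵢ is the stratum total.
Stratum 1 (≤ High school): n = 551; a·d/n = 174·148/551 = 46.7368; b·c/n = 140·89/551 = 22.6134
Stratum 2 (Some college): n = 466; a·d/n = 69·140/466 = 20.7296; b·c/n = 246·11/466 = 5.8069
Stratum 3 (≥ Bachelor's): n = 317; a·d/n = 133·97/317 = 40.6972; b·c/n = 26·61/317 = 5.0032
OR_MH = (46.7368 + 20.7296 + 40.6972) / (22.6134 + 5.8069 + 5.0032) = 108.1636 / 33.4235 = 3.23616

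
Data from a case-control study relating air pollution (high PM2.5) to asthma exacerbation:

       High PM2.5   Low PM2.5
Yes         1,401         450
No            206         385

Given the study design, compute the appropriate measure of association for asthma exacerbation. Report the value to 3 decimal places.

5.819

Reading the table with exposure as columns: a = 1401 (High PM2.5, case), b = 206 (High PM2.5, non-case), c = 450 (Low PM2.5, case), d = 385.
This is a case-control study: participants were sampled on outcome status, so risks in the source population cannot be estimated directly — relative risk is not valid here. The odds ratio is the appropriate measure.
OR = (a·d)/(b·c) = (1401 × 385) / (206 × 450) = 539385 / 92700 = 5.81861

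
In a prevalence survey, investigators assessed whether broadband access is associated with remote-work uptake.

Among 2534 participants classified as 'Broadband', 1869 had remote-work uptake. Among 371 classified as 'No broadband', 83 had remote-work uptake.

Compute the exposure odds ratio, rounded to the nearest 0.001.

From the description: a = 1869, b = 665, c = 83, d = 288.
OR = (a·d)/(b·c) = (1869 × 288) / (665 × 83) = 538272 / 55195 = 9.75219
The odds of remote-work uptake are about 9.75 times as high in the broadband group.

9.752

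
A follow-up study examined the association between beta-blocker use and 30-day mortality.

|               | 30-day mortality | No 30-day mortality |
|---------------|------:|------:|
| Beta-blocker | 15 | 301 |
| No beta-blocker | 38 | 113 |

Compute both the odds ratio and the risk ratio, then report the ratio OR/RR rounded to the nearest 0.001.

Cells: a = 15, b = 301, c = 38, d = 113.
OR = (15·113)/(301·38) = 1695/11438 = 0.14819
Risk in exposed = 15/316 = 0.04747; risk in unexposed = 38/151 = 0.25166; RR = 0.18862
OR/RR = 0.14819 / 0.18862 = 0.78564
The outcome is not rare, so the OR lies further from 1 than the RR.

0.786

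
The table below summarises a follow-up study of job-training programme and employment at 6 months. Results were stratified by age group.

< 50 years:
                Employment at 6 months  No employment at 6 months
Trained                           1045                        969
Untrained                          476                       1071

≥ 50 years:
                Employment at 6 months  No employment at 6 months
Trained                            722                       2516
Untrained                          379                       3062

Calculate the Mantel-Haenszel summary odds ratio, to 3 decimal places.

2.370

OR_MH = Σ(aᵢdᵢ/nᵢ) / Σ(bᵢcᵢ/nᵢ), where nᵢ is the stratum total.
Stratum 1 (< 50 years): n = 3561; a·d/n = 1045·1071/3561 = 314.2923; b·c/n = 969·476/3561 = 129.5265
Stratum 2 (≥ 50 years): n = 6679; a·d/n = 722·3062/6679 = 331.0022; b·c/n = 2516·379/6679 = 142.7705
OR_MH = (314.2923 + 331.0022) / (129.5265 + 142.7705) = 645.2946 / 272.2970 = 2.36982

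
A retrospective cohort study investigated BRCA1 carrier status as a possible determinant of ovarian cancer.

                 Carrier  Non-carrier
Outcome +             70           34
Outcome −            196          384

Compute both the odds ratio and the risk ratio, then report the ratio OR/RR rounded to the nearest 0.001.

1.247

Reading the table with exposure as columns: a = 70 (Carrier, case), b = 196 (Carrier, non-case), c = 34 (Non-carrier, case), d = 384.
OR = (70·384)/(196·34) = 26880/6664 = 4.03361
Risk in exposed = 70/266 = 0.26316; risk in unexposed = 34/418 = 0.08134; RR = 3.23529
OR/RR = 4.03361 / 3.23529 = 1.24675
The outcome is not rare, so the OR lies further from 1 than the RR.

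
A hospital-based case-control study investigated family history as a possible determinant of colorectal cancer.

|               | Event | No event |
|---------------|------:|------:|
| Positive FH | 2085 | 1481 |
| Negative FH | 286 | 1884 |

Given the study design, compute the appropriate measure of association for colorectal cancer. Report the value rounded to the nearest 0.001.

9.274

Cells: a = 2085, b = 1481, c = 286, d = 1884.
This is a hospital-based case-control study: participants were sampled on outcome status, so risks in the source population cannot be estimated directly — relative risk is not valid here. The odds ratio is the appropriate measure.
OR = (a·d)/(b·c) = (2085 × 1884) / (1481 × 286) = 3928140 / 423566 = 9.27397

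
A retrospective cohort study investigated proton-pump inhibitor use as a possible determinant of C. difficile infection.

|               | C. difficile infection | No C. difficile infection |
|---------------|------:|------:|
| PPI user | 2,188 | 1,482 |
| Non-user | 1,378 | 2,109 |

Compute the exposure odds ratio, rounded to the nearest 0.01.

2.26

Cells: a = 2188, b = 1482, c = 1378, d = 2109.
OR = (a·d)/(b·c) = (2188 × 2109) / (1482 × 1378) = 4614492 / 2042196 = 2.25957
The odds of C. difficile infection are about 2.26 times as high in the ppi user group.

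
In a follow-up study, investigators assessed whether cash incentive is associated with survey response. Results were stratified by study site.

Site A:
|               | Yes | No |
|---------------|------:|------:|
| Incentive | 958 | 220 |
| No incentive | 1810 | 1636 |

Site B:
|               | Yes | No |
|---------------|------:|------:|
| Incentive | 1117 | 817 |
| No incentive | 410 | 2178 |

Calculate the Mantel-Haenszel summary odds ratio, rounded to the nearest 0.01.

OR_MH = Σ(aᵢdᵢ/nᵢ) / Σ(bᵢcᵢ/nᵢ), where nᵢ is the stratum total.
Stratum 1 (Site A): n = 4624; a·d/n = 958·1636/4624 = 338.9464; b·c/n = 220·1810/4624 = 86.1159
Stratum 2 (Site B): n = 4522; a·d/n = 1117·2178/4522 = 537.9978; b·c/n = 817·410/4522 = 74.0756
OR_MH = (338.9464 + 537.9978) / (86.1159 + 74.0756) = 876.9442 / 160.1915 = 5.47435

5.47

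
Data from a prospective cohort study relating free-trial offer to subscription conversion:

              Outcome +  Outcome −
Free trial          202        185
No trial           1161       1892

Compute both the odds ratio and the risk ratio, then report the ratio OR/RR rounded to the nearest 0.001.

Cells: a = 202, b = 185, c = 1161, d = 1892.
OR = (202·1892)/(185·1161) = 382184/214785 = 1.77938
Risk in exposed = 202/387 = 0.52196; risk in unexposed = 1161/3053 = 0.38028; RR = 1.37257
OR/RR = 1.77938 / 1.37257 = 1.29638
The outcome is not rare, so the OR lies further from 1 than the RR.

1.296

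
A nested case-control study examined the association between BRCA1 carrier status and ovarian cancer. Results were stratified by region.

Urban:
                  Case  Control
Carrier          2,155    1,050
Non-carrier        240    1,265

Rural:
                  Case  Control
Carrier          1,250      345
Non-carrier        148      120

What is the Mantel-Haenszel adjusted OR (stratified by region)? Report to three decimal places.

8.148

OR_MH = Σ(aᵢdᵢ/nᵢ) / Σ(bᵢcᵢ/nᵢ), where nᵢ is the stratum total.
Stratum 1 (Urban): n = 4710; a·d/n = 2155·1265/4710 = 578.7845; b·c/n = 1050·240/4710 = 53.5032
Stratum 2 (Rural): n = 1863; a·d/n = 1250·120/1863 = 80.5153; b·c/n = 345·148/1863 = 27.4074
OR_MH = (578.7845 + 80.5153) / (53.5032 + 27.4074) = 659.2998 / 80.9106 = 8.14850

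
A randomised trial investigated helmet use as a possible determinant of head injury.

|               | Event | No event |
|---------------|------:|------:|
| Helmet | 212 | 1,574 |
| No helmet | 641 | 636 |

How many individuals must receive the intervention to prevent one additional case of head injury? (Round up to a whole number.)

3

Risk in treated group = 212/1786 = 0.11870; risk in control = 641/1277 = 0.50196.
Absolute risk reduction = 0.50196 − 0.11870 = 0.38326
NNT = 1 / ARR = 1 / 0.38326 = 2.609 → round up → 3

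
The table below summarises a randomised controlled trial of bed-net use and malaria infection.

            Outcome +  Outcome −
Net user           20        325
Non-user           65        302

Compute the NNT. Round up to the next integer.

Risk in treated group = 20/345 = 0.05797; risk in control = 65/367 = 0.17711.
Absolute risk reduction = 0.17711 − 0.05797 = 0.11914
NNT = 1 / ARR = 1 / 0.11914 = 8.393 → round up → 9

9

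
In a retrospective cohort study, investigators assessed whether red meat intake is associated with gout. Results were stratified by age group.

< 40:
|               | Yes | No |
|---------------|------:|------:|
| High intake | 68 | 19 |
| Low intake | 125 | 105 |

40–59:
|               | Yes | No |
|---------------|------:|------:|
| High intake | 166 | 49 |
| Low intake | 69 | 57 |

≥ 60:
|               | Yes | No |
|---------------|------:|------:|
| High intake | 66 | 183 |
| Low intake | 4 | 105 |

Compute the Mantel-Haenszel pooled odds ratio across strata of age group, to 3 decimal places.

3.580

OR_MH = Σ(aᵢdᵢ/nᵢ) / Σ(bᵢcᵢ/nᵢ), where nᵢ is the stratum total.
Stratum 1 (< 40): n = 317; a·d/n = 68·105/317 = 22.5237; b·c/n = 19·125/317 = 7.4921
Stratum 2 (40–59): n = 341; a·d/n = 166·57/341 = 27.7478; b·c/n = 49·69/341 = 9.9150
Stratum 3 (≥ 60): n = 358; a·d/n = 66·105/358 = 19.3575; b·c/n = 183·4/358 = 2.0447
OR_MH = (22.5237 + 27.7478 + 19.3575) / (7.4921 + 9.9150 + 2.0447) = 69.6290 / 19.4518 = 3.57957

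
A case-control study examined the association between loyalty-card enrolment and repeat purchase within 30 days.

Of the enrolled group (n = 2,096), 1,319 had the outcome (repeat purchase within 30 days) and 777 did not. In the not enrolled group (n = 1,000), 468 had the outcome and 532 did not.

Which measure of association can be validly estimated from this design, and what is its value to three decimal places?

1.930

From the description: a = 1319, b = 777, c = 468, d = 532.
This is a case-control study: participants were sampled on outcome status, so risks in the source population cannot be estimated directly — relative risk is not valid here. The odds ratio is the appropriate measure.
OR = (a·d)/(b·c) = (1319 × 532) / (777 × 468) = 701708 / 363636 = 1.92970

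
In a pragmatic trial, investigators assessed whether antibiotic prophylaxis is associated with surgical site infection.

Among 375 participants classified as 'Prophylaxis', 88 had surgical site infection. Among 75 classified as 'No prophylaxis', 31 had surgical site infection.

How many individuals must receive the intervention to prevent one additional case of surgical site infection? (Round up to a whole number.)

6

Risk in treated group = 88/375 = 0.23467; risk in control = 31/75 = 0.41333.
Absolute risk reduction = 0.41333 − 0.23467 = 0.17867
NNT = 1 / ARR = 1 / 0.17867 = 5.597 → round up → 6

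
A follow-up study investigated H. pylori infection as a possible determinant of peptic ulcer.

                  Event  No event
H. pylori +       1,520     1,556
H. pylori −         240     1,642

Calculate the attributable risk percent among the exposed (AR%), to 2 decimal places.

74.19

Cells: a = 1520, b = 1556, c = 240, d = 1642.
Risk in exposed = 1520/3076 = 0.49415; risk in unexposed = 240/1882 = 0.12752.
RR = 0.49415/0.12752 = 3.87495
AR% = (RR − 1)/RR × 100 = (3.87495 − 1)/3.87495 × 100 = 74.1932%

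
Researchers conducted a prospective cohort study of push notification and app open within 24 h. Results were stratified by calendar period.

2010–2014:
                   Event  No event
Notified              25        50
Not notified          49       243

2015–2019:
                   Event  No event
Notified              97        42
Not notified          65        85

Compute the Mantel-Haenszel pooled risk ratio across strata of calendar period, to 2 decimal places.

1.70

RR_MH = Σ(aᵢ·n₀ᵢ/nᵢ) / Σ(cᵢ·n₁ᵢ/nᵢ), with n₁ᵢ = aᵢ+bᵢ (exposed), n₀ᵢ = cᵢ+dᵢ (unexposed), nᵢ = n₁ᵢ+n₀ᵢ.
Stratum 1 (2010–2014): n₁ = 75, n₀ = 292, n = 367; a·n₀/n = 25·292/367 = 19.8910; c·n₁/n = 49·75/367 = 10.0136
Stratum 2 (2015–2019): n₁ = 139, n₀ = 150, n = 289; a·n₀/n = 97·150/289 = 50.3460; c·n₁/n = 65·139/289 = 31.2630
RR_MH = (19.8910 + 50.3460) / (10.0136 + 31.2630) = 70.2370 / 41.2766 = 1.70162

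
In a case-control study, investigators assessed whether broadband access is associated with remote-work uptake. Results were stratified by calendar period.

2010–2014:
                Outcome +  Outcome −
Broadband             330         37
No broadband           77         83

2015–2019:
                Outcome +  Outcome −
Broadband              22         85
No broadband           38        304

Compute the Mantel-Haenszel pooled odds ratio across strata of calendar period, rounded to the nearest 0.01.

OR_MH = Σ(aᵢdᵢ/nᵢ) / Σ(bᵢcᵢ/nᵢ), where nᵢ is the stratum total.
Stratum 1 (2010–2014): n = 527; a·d/n = 330·83/527 = 51.9734; b·c/n = 37·77/527 = 5.4061
Stratum 2 (2015–2019): n = 449; a·d/n = 22·304/449 = 14.8953; b·c/n = 85·38/449 = 7.1938
OR_MH = (51.9734 + 14.8953) / (5.4061 + 7.1938) = 66.8688 / 12.5998 = 5.30711

5.31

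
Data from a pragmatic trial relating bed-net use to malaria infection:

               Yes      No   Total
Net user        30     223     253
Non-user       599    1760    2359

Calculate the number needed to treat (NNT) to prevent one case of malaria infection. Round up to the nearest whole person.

Risk in treated group = 30/253 = 0.11858; risk in control = 599/2359 = 0.25392.
Absolute risk reduction = 0.25392 − 0.11858 = 0.13534
NNT = 1 / ARR = 1 / 0.13534 = 7.389 → round up → 8

8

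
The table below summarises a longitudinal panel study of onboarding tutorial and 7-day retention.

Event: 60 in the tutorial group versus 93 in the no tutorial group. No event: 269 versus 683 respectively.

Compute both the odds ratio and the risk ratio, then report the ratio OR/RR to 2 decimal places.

1.08

From the description: a = 60, b = 269, c = 93, d = 683.
OR = (60·683)/(269·93) = 40980/25017 = 1.63809
Risk in exposed = 60/329 = 0.18237; risk in unexposed = 93/776 = 0.11985; RR = 1.52172
OR/RR = 1.63809 / 1.52172 = 1.07647
The outcome is not rare, so the OR lies further from 1 than the RR.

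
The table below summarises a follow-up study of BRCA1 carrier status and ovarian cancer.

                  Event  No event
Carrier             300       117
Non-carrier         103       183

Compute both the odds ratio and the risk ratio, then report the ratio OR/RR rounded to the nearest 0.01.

2.28

Cells: a = 300, b = 117, c = 103, d = 183.
OR = (300·183)/(117·103) = 54900/12051 = 4.55564
Risk in exposed = 300/417 = 0.71942; risk in unexposed = 103/286 = 0.36014; RR = 1.99763
OR/RR = 4.55564 / 1.99763 = 2.28053
The outcome is not rare, so the OR lies further from 1 than the RR.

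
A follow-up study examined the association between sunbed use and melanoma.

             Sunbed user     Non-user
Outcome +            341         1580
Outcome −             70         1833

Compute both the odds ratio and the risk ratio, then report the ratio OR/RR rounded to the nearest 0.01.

3.15

Reading the table with exposure as columns: a = 341 (Sunbed user, case), b = 70 (Sunbed user, non-case), c = 1580 (Non-user, case), d = 1833.
OR = (341·1833)/(70·1580) = 625053/110600 = 5.65147
Risk in exposed = 341/411 = 0.82968; risk in unexposed = 1580/3413 = 0.46294; RR = 1.79222
OR/RR = 5.65147 / 1.79222 = 3.15333
The outcome is not rare, so the OR lies further from 1 than the RR.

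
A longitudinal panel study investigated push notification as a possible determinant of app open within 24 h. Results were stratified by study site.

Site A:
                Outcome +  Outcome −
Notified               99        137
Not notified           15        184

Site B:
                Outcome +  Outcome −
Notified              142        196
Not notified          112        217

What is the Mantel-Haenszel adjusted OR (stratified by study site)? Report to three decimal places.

2.340

OR_MH = Σ(aᵢdᵢ/nᵢ) / Σ(bᵢcᵢ/nᵢ), where nᵢ is the stratum total.
Stratum 1 (Site A): n = 435; a·d/n = 99·184/435 = 41.8759; b·c/n = 137·15/435 = 4.7241
Stratum 2 (Site B): n = 667; a·d/n = 142·217/667 = 46.1979; b·c/n = 196·112/667 = 32.9115
OR_MH = (41.8759 + 46.1979) / (4.7241 + 32.9115) = 88.0738 / 37.6357 = 2.34017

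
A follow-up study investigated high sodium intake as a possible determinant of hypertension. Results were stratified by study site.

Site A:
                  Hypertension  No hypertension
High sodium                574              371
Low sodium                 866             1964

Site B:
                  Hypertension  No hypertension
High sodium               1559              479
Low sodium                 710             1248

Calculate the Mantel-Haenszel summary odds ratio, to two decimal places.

4.61

OR_MH = Σ(aᵢdᵢ/nᵢ) / Σ(bᵢcᵢ/nᵢ), where nᵢ is the stratum total.
Stratum 1 (Site A): n = 3775; a·d/n = 574·1964/3775 = 298.6321; b·c/n = 371·866/3775 = 85.1089
Stratum 2 (Site B): n = 3996; a·d/n = 1559·1248/3996 = 486.8949; b·c/n = 479·710/3996 = 85.1076
OR_MH = (298.6321 + 486.8949) / (85.1089 + 85.1076) = 785.5269 / 170.2165 = 4.61487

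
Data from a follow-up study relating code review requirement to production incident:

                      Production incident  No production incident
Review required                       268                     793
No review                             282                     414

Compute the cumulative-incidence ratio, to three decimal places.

Cells: a = 268, b = 793, c = 282, d = 414.
Risk in exposed = 268/1061 = 0.25259; risk in unexposed = 282/696 = 0.40517.
RR = 0.25259 / 0.40517 = 0.62342
The risk is 38% lower among the exposed than among the unexposed.

0.623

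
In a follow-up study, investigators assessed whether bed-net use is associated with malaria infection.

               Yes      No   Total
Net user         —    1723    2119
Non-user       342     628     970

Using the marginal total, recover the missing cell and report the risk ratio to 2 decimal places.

The missing cell is in the exposed row: 2119 − 1723 = 396.
So a = 396, b = 1723, c = 342, d = 628.
RR = [a/(a+b)] / [c/(c+d)] = (396/2119) / (342/970) = 0.18688/0.35258 = 0.53004

0.53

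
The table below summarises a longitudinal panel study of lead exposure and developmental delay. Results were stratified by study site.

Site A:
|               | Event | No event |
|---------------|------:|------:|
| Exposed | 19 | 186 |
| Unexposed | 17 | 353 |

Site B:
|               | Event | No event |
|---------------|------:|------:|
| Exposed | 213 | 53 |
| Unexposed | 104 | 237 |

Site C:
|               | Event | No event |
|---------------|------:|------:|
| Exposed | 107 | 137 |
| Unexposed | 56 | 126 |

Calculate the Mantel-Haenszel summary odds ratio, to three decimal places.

OR_MH = Σ(aᵢdᵢ/nᵢ) / Σ(bᵢcᵢ/nᵢ), where nᵢ is the stratum total.
Stratum 1 (Site A): n = 575; a·d/n = 19·353/575 = 11.6643; b·c/n = 186·17/575 = 5.4991
Stratum 2 (Site B): n = 607; a·d/n = 213·237/607 = 83.1647; b·c/n = 53·104/607 = 9.0807
Stratum 3 (Site C): n = 426; a·d/n = 107·126/426 = 31.6479; b·c/n = 137·56/426 = 18.0094
OR_MH = (11.6643 + 83.1647 + 31.6479) / (5.4991 + 9.0807 + 18.0094) = 126.4770 / 32.5892 = 3.88094

3.881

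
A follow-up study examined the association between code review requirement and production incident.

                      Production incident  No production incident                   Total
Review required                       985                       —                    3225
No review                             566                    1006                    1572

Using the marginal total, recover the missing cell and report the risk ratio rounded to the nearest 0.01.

0.85

The missing cell is in the exposed row: 3225 − 985 = 2240.
So a = 985, b = 2240, c = 566, d = 1006.
RR = [a/(a+b)] / [c/(c+d)] = (985/3225) / (566/1572) = 0.30543/0.36005 = 0.84829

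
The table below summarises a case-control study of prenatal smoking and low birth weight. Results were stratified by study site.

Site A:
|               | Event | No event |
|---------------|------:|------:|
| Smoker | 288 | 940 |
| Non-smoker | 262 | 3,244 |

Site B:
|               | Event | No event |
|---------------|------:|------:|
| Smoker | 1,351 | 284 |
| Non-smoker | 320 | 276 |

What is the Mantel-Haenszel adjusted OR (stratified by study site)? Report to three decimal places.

OR_MH = Σ(aᵢdᵢ/nᵢ) / Σ(bᵢcᵢ/nᵢ), where nᵢ is the stratum total.
Stratum 1 (Site A): n = 4734; a·d/n = 288·3244/4734 = 197.3536; b·c/n = 940·262/4734 = 52.0237
Stratum 2 (Site B): n = 2231; a·d/n = 1351·276/2231 = 167.1340; b·c/n = 284·320/2231 = 40.7351
OR_MH = (197.3536 + 167.1340) / (52.0237 + 40.7351) = 364.4876 / 92.7588 = 3.92941

3.929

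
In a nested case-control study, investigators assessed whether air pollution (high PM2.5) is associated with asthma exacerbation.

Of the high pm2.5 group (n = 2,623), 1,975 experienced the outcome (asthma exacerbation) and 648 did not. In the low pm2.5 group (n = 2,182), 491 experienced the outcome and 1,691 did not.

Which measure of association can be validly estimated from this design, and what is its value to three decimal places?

10.497

From the description: a = 1975, b = 648, c = 491, d = 1691.
This is a nested case-control study: participants were sampled on outcome status, so risks in the source population cannot be estimated directly — relative risk is not valid here. The odds ratio is the appropriate measure.
OR = (a·d)/(b·c) = (1975 × 1691) / (648 × 491) = 3339725 / 318168 = 10.49673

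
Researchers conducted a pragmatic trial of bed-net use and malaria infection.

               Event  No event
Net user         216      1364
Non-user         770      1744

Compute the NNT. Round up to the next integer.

Risk in treated group = 216/1580 = 0.13671; risk in control = 770/2514 = 0.30628.
Absolute risk reduction = 0.30628 − 0.13671 = 0.16958
NNT = 1 / ARR = 1 / 0.16958 = 5.897 → round up → 6

6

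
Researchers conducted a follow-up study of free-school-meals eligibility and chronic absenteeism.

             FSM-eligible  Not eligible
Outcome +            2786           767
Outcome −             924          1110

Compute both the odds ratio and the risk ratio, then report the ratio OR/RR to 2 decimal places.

2.37

Reading the table with exposure as columns: a = 2786 (FSM-eligible, case), b = 924 (FSM-eligible, non-case), c = 767 (Not eligible, case), d = 1110.
OR = (2786·1110)/(924·767) = 3092460/708708 = 4.36352
Risk in exposed = 2786/3710 = 0.75094; risk in unexposed = 767/1877 = 0.40863; RR = 1.83771
OR/RR = 4.36352 / 1.83771 = 2.37444
The outcome is not rare, so the OR lies further from 1 than the RR.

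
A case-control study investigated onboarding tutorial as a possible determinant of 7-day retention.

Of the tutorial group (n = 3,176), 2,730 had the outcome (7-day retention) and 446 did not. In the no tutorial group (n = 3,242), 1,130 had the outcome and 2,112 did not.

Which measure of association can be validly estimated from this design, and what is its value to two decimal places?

From the description: a = 2730, b = 446, c = 1130, d = 2112.
This is a case-control study: participants were sampled on outcome status, so risks in the source population cannot be estimated directly — relative risk is not valid here. The odds ratio is the appropriate measure.
OR = (a·d)/(b·c) = (2730 × 2112) / (446 × 1130) = 5765760 / 503980 = 11.44045

11.44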